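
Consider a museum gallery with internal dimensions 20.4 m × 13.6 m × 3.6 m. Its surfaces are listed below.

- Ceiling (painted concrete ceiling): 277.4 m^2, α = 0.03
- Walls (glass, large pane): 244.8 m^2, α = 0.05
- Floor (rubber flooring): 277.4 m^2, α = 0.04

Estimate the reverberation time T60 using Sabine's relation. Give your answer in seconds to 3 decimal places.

5.079 sec

Summing Sᵢαᵢ: 8.322 + 12.240 + 11.096 → A = 31.658 sabins.
V = 20.4·13.6·3.6 = 998.784 m³.
T = 0.161 V/A = 0.161·998.784/31.658 = 5.079 s.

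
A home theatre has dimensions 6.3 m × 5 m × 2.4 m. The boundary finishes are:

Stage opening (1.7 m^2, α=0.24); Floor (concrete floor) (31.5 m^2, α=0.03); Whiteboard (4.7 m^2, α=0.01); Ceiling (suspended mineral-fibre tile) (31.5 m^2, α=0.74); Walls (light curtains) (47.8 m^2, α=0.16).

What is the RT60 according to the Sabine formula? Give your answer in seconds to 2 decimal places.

Summing Sᵢαᵢ: 0.408 + 0.945 + 0.047 + 23.310 + 7.648 → A = 32.358 sabins.
Volume V = 6.3 × 5 × 2.4 = 75.6 m³.
Sabine: RT60 = 0.161 × 75.6 / 32.358 = 0.38 s.

0.38 sec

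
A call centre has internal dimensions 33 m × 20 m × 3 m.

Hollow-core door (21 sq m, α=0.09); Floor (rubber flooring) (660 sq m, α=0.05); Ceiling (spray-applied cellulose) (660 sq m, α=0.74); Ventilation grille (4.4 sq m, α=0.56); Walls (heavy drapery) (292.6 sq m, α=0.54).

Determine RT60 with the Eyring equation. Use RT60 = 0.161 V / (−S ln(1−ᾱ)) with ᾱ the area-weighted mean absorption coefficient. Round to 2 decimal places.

Total surface area S = 21 + 660 + 660 + 4.4 + 292.6 = 1638.0 sq m.
Absorption A = 21×0.09 + 660×0.05 + 660×0.74 + 4.4×0.56 + 292.6×0.54 = 683.758 sabins.
ᾱ = 683.758 / 1638.0 = 0.4174.
−S·ln(1−ᾱ) = −1638.0 × ln(1 − 0.4174) = 884.937.
V = 33 × 20 × 3 = 1980 m³.
RT60 = 0.161 × 1980 / 884.937 = 0.36 s.

0.36 s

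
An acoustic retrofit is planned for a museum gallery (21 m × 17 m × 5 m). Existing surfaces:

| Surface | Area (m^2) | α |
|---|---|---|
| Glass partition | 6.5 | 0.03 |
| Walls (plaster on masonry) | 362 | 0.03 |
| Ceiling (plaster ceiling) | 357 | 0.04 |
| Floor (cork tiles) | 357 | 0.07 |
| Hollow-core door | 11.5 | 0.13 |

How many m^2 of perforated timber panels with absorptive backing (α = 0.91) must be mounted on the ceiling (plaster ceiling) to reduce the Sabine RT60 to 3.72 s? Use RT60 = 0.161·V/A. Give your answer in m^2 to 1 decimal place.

29.2

Equivalent absorption area: A₁ = 6.5*0.03 + 362*0.03 + 357*0.04 + 357*0.07 + 11.5*0.13 = 51.820 m^2.
V = 1785 m³. Target absorption A₂ = 0.161 × 1785 / 3.72 = 77.254 sabins.
ΔA needed = 77.254 − 51.820 = 25.434 sabins.
Each m^2 of panel replacing the ceiling (plaster ceiling) adds (0.91 − 0.04) = 0.87 sabins.
Panel area = 25.434 / 0.87 = 29.2 m^2.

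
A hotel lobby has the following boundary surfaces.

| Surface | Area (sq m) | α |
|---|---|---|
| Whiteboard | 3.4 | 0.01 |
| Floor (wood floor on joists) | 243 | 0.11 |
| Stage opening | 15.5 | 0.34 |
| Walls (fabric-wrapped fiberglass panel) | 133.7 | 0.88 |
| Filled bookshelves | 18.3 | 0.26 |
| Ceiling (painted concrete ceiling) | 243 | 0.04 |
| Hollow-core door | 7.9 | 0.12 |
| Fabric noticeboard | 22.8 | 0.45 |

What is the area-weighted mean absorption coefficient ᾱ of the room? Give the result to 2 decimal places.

S = Σ Sᵢ = 3.4 + 243 + 15.5 + 133.7 + 18.3 + 243 + 7.9 + 22.8 = 687.6 sq m.
A = 3.4·0.01 + 243·0.11 + 15.5·0.34 + 133.7·0.88 + 18.3·0.26 + 243·0.04 + 7.9·0.12 + 22.8·0.45 = 175.376 sabins.
ᾱ = A/S = 0.26.

0.26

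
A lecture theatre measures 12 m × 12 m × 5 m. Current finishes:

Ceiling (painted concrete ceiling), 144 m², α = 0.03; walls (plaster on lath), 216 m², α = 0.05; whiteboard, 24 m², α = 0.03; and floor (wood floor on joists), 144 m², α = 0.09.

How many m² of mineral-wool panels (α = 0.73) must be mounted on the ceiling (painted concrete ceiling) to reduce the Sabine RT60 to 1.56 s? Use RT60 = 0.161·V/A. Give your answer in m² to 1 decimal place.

65.0

Summing Sᵢαᵢ: 4.320 + 10.800 + 0.720 + 12.960 → A₁ = 28.800 sabins.
V = 720 m³. Target absorption A₂ = 0.161 × 720 / 1.56 = 74.308 sabins.
Absorption to add: 74.308 − 28.800 = 45.508 sabins.
Each m² of panel replacing the ceiling (painted concrete ceiling) adds (0.73 − 0.03) = 0.70 sabins.
Area = ΔA/Δα = 45.508/0.70 = 65.0 m².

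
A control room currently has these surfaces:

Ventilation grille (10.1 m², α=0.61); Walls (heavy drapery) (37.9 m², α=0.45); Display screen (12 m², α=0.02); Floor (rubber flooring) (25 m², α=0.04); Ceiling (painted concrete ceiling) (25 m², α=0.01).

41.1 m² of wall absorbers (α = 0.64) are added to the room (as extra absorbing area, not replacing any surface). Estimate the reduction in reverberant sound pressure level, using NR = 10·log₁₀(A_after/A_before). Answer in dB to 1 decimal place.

Summing Sᵢαᵢ: 6.161 + 17.055 + 0.240 + 1.000 + 0.250 → A_before = 24.706 sabins.
Treatment contributes 41.1·0.64 = 26.304 sabins.
New total A_after = 51.010 sabins.
Reduction = 10 log₁₀(A_after/A_before) = 10 log₁₀(2.0647) = 3.1 dB.

3.1 dB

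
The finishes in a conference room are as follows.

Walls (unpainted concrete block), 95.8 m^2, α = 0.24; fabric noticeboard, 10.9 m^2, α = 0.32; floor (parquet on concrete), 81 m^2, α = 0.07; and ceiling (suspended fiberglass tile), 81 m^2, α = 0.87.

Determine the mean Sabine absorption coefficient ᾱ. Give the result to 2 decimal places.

Total surface area S = 268.7 m^2.
Weighted sum Σ Sα = 102.620.
ᾱ = A/S = 0.38.

0.38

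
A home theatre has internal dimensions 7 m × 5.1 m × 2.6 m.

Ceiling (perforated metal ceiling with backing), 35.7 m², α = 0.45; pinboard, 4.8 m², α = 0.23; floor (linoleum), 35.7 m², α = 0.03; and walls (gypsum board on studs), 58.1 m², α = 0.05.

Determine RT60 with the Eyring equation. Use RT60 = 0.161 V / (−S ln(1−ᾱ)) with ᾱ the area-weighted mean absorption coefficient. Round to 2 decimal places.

Total surface area S = 35.7 + 4.8 + 35.7 + 58.1 = 134.3 m².
Absorption A = 35.7·0.45 + 4.8·0.23 + 35.7·0.03 + 58.1·0.05 = 21.145 sabins.
ᾱ = 21.145 / 134.3 = 0.1574.
−S·ln(1−ᾱ) = −134.3 × ln(1 − 0.1574) = 23.001.
V = 7 × 5.1 × 2.6 = 92.82 m³.
T = 0.161·V/[−S·ln(1−ᾱ)] = 0.161·92.82/23.001 = 0.65 s.

0.65 s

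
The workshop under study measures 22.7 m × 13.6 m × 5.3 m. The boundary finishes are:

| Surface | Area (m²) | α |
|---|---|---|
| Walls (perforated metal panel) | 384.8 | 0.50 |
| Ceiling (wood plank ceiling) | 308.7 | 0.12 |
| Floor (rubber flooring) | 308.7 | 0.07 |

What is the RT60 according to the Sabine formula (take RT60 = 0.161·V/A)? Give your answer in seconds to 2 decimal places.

Equivalent absorption area: A = 384.8·0.50 + 308.7·0.12 + 308.7·0.07 = 251.053 m².
Volume V = 22.7 × 13.6 × 5.3 = 1636.216 m³.
Sabine: RT60 = 0.161 × 1636.216 / 251.053 = 1.05 s.

1.05 s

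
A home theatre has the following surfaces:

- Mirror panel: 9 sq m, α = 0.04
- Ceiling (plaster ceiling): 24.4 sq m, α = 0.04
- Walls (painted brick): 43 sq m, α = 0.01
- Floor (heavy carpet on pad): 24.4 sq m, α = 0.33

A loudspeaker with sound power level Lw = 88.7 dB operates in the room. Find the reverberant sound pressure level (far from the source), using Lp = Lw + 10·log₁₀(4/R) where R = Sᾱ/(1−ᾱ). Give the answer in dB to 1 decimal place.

84.4 dB

A = 9.818 sabins; S = 100.8 sq m.
ᾱ = 9.818/100.8 = 0.0974; R = Sᾱ/(1−ᾱ) = 9.818/(1−0.0974) = 10.877 sq m.
Lp = Lw + 10 log₁₀(4/R) = 88.7 -4.34 = 84.4 dB.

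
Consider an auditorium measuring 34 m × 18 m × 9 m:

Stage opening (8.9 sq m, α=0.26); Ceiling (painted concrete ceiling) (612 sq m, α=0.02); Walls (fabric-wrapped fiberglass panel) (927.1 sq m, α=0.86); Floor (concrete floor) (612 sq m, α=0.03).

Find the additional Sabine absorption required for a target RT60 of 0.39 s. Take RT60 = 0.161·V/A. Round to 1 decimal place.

1443.6 sabins

Total absorption A₁ = 8.9×0.26 + 612×0.02 + 927.1×0.86 + 612×0.03
  = 2.314 + 12.240 + 797.306 + 18.360 = 830.220 sq m sabins.
Target A₂ = 0.161·5508/0.39 = 2273.815 sabins (V = 5508 m³).
Shortfall: 2273.815 − 830.220 = 1443.6 sabins.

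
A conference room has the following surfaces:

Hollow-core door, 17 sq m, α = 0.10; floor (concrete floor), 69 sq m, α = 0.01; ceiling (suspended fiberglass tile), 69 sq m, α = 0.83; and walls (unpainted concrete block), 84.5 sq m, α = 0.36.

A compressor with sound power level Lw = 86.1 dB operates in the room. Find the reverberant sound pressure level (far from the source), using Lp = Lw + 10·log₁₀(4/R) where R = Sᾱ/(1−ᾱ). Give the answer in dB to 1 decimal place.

70.5 dB

Σ(Sᵢαᵢ) = 17×0.10 + 69×0.01 + 69×0.83 + 84.5×0.36 = 90.080; total area S = 239.5 sq m.
ᾱ = 90.080/239.5 = 0.3761; R = Sᾱ/(1−ᾱ) = 90.080/(1−0.3761) = 144.382 sq m.
Lp = 86.1 + 10·log₁₀(4/144.382) = 86.1 + (-15.57) = 70.5 dB.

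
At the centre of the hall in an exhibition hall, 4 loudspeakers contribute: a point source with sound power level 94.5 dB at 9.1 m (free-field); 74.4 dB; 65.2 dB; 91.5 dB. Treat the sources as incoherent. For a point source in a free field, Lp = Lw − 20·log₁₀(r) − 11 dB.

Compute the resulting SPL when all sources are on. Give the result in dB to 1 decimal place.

Source at 9.1 m: Lp = 94.5 − 20·log₁₀(9.1) − 11 = 64.3 dB.
Sum in the linear (power) domain: Σ 10^(Lᵢ/10) = 10^(64.3/10) + 10^(74.4/10) + 10^(65.2/10) + 10^(91.5/10) = 1.446e+09.
Back to dB: 10·log₁₀ Σ = 91.6 dB.

91.6 dB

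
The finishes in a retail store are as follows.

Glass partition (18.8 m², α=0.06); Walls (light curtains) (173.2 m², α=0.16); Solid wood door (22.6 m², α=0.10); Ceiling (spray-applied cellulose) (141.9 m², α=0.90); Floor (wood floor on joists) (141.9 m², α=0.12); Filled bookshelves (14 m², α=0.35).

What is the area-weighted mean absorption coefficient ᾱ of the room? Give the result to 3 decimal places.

0.353

Total surface area S = 512.4 m².
A = 18.8×0.06 + 173.2×0.16 + 22.6×0.10 + 141.9×0.90 + 141.9×0.12 + 14×0.35 = 180.738 sabins.
ᾱ = A/S = 0.353.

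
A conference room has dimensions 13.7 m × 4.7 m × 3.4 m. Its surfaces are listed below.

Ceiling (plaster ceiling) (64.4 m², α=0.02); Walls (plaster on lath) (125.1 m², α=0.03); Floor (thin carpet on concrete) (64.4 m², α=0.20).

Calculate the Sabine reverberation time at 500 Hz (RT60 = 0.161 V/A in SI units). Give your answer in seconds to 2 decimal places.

A = Σ Sᵢαᵢ = 64.4×0.02 + 125.1×0.03 + 64.4×0.20 = 17.921 sabins.
Room volume: 218.926 m³.
T = 0.161 V/A = 0.161·218.926/17.921 = 1.97 s.

1.97 s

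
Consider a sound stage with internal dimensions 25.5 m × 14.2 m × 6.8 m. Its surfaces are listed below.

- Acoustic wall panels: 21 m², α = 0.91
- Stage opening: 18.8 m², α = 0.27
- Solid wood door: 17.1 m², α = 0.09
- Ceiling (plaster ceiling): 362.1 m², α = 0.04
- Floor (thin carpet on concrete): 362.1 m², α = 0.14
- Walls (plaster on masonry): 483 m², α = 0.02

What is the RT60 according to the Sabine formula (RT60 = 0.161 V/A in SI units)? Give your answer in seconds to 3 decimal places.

3.942 s

Summing Sᵢαᵢ: 19.110 + 5.076 + 1.539 + 14.484 + 50.694 + 9.660 → A = 100.563 sabins.
Volume V = 25.5 × 14.2 × 6.8 = 2462.28 m³.
RT60 = 0.161 · V / A = 0.161 × 2462.28 / 100.563 = 3.942 s.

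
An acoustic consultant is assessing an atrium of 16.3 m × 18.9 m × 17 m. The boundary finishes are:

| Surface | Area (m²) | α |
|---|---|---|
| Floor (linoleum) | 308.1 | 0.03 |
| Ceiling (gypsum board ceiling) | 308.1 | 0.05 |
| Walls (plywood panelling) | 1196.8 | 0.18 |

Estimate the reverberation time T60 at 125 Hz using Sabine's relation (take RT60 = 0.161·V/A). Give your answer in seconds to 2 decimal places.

Summing Sᵢαᵢ: 9.243 + 15.405 + 215.424 → A = 240.072 sabins.
Volume V = 16.3 × 18.9 × 17 = 5237.19 m³.
T = 0.161 V/A = 0.161·5237.19/240.072 = 3.51 s.

3.51 seconds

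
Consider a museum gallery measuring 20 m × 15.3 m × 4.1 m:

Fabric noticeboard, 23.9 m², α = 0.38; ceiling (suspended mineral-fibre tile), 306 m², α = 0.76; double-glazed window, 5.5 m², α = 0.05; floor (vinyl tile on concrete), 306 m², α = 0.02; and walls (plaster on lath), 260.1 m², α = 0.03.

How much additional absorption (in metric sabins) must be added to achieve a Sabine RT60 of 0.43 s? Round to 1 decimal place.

213.9 sabins

Total absorption A₁ = 23.9·0.38 + 306·0.76 + 5.5·0.05 + 306·0.02 + 260.1·0.03
  = 9.082 + 232.560 + 0.275 + 6.120 + 7.803 = 255.840 m² sabins.
For T = 0.43 s, need A₂ = 0.161·V/T = 0.161·1254.6/0.43 = 469.746 sabins.
Shortfall: 469.746 − 255.840 = 213.9 sabins.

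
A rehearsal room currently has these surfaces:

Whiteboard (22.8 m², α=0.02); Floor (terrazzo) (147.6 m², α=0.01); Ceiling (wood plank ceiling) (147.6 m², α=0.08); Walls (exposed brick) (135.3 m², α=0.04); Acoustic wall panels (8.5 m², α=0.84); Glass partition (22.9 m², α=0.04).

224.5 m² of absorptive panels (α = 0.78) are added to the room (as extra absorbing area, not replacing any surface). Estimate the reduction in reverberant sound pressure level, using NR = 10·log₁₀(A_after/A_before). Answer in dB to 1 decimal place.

8.7 dB

Total absorption A_before = 22.8*0.02 + 147.6*0.01 + 147.6*0.08 + 135.3*0.04 + 8.5*0.84 + 22.9*0.04
  = 0.456 + 1.476 + 11.808 + 5.412 + 7.140 + 0.916 = 27.208 m² sabins.
Added absorption = 224.5 × 0.78 = 175.110 sabins.
A_after = 27.208 + 175.110 = 202.318 sabins.
NR = 10·log₁₀(202.318/27.208) = 8.7 dB.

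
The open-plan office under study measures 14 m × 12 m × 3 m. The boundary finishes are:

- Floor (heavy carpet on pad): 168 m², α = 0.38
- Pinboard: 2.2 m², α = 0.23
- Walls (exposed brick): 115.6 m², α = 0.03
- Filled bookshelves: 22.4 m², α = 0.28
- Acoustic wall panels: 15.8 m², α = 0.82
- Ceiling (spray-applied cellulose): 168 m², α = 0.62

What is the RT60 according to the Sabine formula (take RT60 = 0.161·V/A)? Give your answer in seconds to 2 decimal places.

0.42 s

A = Σ Sᵢαᵢ = 168*0.38 + 2.2*0.23 + 115.6*0.03 + 22.4*0.28 + 15.8*0.82 + 168*0.62 = 191.202 sabins.
Room volume: 504 m³.
RT60 = 0.161 · V / A = 0.161 × 504 / 191.202 = 0.42 s.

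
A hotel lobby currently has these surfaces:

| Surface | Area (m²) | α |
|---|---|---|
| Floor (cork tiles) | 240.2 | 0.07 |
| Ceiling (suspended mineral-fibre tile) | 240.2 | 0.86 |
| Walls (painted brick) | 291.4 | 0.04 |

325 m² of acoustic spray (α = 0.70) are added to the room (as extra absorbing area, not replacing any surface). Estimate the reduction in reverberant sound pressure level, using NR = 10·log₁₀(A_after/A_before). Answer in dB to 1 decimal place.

A_before = Σ Sᵢαᵢ = 240.2×0.07 + 240.2×0.86 + 291.4×0.04 = 235.042 sabins.
Added absorption = 325 × 0.70 = 227.500 sabins.
A_after = 235.042 + 227.500 = 462.542 sabins.
Reduction = 10 log₁₀(A_after/A_before) = 10 log₁₀(1.9679) = 2.9 dB.

2.9 dB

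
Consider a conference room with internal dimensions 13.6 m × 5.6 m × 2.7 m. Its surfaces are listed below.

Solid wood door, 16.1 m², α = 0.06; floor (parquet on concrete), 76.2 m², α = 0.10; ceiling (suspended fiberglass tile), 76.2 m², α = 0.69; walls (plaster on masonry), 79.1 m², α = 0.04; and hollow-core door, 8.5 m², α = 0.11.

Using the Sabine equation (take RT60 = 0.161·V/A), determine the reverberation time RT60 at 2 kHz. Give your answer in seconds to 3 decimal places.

0.507 sec

A = Σ Sᵢαᵢ = 16.1·0.06 + 76.2·0.10 + 76.2·0.69 + 79.1·0.04 + 8.5·0.11 = 65.263 sabins.
Volume V = 13.6 × 5.6 × 2.7 = 205.632 m³.
Sabine: RT60 = 0.161 × 205.632 / 65.263 = 0.507 s.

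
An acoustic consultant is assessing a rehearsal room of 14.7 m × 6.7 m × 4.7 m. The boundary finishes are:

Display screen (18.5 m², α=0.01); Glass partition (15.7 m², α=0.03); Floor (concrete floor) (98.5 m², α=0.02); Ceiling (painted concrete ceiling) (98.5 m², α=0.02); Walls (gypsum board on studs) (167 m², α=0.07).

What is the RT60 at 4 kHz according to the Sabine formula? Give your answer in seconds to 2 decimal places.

Equivalent absorption area: A = 18.5·0.01 + 15.7·0.03 + 98.5·0.02 + 98.5·0.02 + 167·0.07 = 16.286 m².
Volume V = 14.7 × 6.7 × 4.7 = 462.903 m³.
Sabine: RT60 = 0.161 × 462.903 / 16.286 = 4.58 s.

4.58 sec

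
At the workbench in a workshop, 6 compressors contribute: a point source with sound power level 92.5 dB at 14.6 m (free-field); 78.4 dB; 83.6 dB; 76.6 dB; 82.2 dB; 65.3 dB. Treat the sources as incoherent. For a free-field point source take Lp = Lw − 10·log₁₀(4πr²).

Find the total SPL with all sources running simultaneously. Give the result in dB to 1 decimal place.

Source at 14.6 m: Lp = 92.5 − 10·log₁₀(4π·14.6²) = 92.5 − 10·log₁₀(2678.648) = 58.2 dB.
Converting to relative power and adding: 10^(58.2/10) + 10^(78.4/10) + 10^(83.6/10) + 10^(76.6/10) + 10^(82.2/10) + 10^(65.3/10) = 5.14e+08.
Back to dB: 10·log₁₀ Σ = 87.1 dB.

87.1 dB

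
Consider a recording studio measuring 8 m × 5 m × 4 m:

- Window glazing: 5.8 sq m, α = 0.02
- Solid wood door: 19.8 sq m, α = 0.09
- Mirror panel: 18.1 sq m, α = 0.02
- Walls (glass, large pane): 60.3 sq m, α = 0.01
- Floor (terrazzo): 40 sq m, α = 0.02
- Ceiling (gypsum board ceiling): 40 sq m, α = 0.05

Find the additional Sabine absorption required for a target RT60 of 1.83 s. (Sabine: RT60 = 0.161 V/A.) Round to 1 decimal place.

8.4 sabins

Equivalent absorption area: A₁ = 5.8·0.02 + 19.8·0.09 + 18.1·0.02 + 60.3·0.01 + 40·0.02 + 40·0.05 = 5.663 sq m.
For T = 1.83 s, need A₂ = 0.161·V/T = 0.161·160/1.83 = 14.077 sabins.
ΔA = A₂ − A₁ = 14.077 − 5.663 = 8.4 sabins.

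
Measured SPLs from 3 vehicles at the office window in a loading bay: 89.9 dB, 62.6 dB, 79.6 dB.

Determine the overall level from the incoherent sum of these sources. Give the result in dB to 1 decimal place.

Σ 10^(Lᵢ/10) = 1.07e+09.
L_total = 10·log₁₀(1.07e+09) = 90.3 dB.

90.3 dB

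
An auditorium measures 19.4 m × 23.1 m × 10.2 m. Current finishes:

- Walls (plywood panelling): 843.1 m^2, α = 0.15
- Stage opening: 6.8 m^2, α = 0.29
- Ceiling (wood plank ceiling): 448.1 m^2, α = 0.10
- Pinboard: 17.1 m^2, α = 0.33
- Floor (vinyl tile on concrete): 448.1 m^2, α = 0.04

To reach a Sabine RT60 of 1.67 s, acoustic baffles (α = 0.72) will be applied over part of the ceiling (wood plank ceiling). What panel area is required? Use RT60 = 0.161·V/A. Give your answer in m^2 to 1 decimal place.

Total absorption A₁ = 843.1·0.15 + 6.8·0.29 + 448.1·0.10 + 17.1·0.33 + 448.1·0.04
  = 126.465 + 1.972 + 44.810 + 5.643 + 17.924 = 196.814 m^2 sabins.
Required A₂ = 0.161·4571.028/1.67 = 440.680 sabins.
ΔA needed = 440.680 − 196.814 = 243.866 sabins.
Each m^2 of panel replacing the ceiling (wood plank ceiling) adds (0.72 − 0.10) = 0.62 sabins.
Area = ΔA/Δα = 243.866/0.62 = 393.3 m^2.

393.3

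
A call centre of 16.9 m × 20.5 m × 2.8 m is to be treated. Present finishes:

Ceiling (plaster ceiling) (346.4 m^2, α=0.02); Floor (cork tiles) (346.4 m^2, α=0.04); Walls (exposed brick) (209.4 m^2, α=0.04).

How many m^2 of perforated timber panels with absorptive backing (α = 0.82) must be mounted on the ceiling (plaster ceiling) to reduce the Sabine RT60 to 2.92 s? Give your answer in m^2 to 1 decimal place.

30.4

Total absorption A₁ = 346.4×0.02 + 346.4×0.04 + 209.4×0.04
  = 6.928 + 13.856 + 8.376 = 29.160 m^2 sabins.
V = 970.06 m³. Target absorption A₂ = 0.161 × 970.06 / 2.92 = 53.486 sabins.
Absorption to add: 53.486 − 29.160 = 24.326 sabins.
Each m^2 of panel replacing the ceiling (plaster ceiling) adds (0.82 − 0.02) = 0.80 sabins.
Area = ΔA/Δα = 24.326/0.80 = 30.4 m^2.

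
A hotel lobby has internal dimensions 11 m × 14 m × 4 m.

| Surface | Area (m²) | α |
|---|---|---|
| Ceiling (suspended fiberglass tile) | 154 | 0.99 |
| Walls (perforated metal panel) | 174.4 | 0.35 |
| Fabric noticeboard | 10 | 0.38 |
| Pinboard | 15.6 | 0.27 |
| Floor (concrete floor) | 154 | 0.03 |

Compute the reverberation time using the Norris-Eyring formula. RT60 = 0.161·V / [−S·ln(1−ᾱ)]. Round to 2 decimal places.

0.33 s

Total surface area S = 154 + 174.4 + 10 + 15.6 + 154 = 508.0 m².
Absorption A = 154×0.99 + 174.4×0.35 + 10×0.38 + 15.6×0.27 + 154×0.03 = 226.132 sabins.
Mean coefficient ᾱ = A/S = 0.4451.
Eyring denominator: −S ln(1−ᾱ) = 299.195.
V = 11 × 14 × 4 = 616 m³.
T = 0.161·V/[−S·ln(1−ᾱ)] = 0.161·616/299.195 = 0.33 s.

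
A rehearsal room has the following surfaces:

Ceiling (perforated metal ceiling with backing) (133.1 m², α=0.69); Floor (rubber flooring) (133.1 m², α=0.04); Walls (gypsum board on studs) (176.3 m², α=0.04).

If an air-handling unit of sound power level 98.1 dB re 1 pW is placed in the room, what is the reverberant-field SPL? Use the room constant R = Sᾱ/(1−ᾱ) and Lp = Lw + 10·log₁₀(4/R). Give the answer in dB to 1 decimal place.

A = 104.215 sabins; S = 442.5 m².
ᾱ = 0.2355, so room constant R = A/(1−ᾱ) = 136.318 m².
Lp = Lw + 10 log₁₀(4/R) = 98.1 -15.32 = 82.8 dB.

82.8 dB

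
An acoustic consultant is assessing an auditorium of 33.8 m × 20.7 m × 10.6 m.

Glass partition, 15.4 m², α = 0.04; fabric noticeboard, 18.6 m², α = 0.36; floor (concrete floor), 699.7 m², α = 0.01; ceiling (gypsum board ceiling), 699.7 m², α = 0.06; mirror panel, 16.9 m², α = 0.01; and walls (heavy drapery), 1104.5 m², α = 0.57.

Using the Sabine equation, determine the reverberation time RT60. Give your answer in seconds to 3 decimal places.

Summing Sᵢαᵢ: 0.616 + 6.696 + 6.997 + 41.982 + 0.169 + 629.565 → A = 686.025 sabins.
Room volume: 7416.396 m³.
T = 0.161 V/A = 0.161·7416.396/686.025 = 1.741 s.

1.741 s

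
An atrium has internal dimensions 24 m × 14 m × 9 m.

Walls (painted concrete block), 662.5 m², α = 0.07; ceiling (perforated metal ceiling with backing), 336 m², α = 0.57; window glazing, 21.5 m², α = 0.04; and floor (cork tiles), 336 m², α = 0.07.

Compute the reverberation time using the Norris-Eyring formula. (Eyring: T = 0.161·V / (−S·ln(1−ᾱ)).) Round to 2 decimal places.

1.67 sec

Total surface area S = 662.5 + 336 + 21.5 + 336 = 1356.0 m².
Absorption A = 662.5×0.07 + 336×0.57 + 21.5×0.04 + 336×0.07 = 262.275 sabins.
ᾱ = 262.275 / 1356.0 = 0.1934.
−S·ln(1−ᾱ) = −1356.0 × ln(1 − 0.1934) = 291.442.
V = 24 × 14 × 9 = 3024 m³.
T = 0.161·V/[−S·ln(1−ᾱ)] = 0.161·3024/291.442 = 1.67 s.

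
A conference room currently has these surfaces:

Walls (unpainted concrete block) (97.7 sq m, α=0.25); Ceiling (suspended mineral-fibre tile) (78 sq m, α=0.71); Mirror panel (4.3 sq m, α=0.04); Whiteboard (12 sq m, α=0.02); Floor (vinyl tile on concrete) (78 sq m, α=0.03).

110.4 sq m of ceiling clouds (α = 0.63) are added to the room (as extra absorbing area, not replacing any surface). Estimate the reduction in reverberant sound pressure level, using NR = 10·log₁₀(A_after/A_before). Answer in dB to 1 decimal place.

2.7 dB

Total absorption A_before = 97.7×0.25 + 78×0.71 + 4.3×0.04 + 12×0.02 + 78×0.03
  = 24.425 + 55.380 + 0.172 + 0.240 + 2.340 = 82.557 sq m sabins.
Treatment contributes 110.4·0.63 = 69.552 sabins.
A_after = 82.557 + 69.552 = 152.109 sabins.
NR = 10·log₁₀(152.109/82.557) = 2.7 dB.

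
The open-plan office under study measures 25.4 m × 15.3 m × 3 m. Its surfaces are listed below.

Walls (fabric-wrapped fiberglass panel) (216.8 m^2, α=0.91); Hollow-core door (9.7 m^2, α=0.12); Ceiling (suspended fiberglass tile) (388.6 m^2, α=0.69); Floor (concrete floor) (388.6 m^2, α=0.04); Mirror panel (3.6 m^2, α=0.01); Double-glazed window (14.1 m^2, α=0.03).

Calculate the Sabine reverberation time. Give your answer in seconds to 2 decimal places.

Summing Sᵢαᵢ: 197.288 + 1.164 + 268.134 + 15.544 + 0.036 + 0.423 → A = 482.589 sabins.
Room volume: 1165.86 m³.
T = 0.161 V/A = 0.161·1165.86/482.589 = 0.39 s.

0.39 s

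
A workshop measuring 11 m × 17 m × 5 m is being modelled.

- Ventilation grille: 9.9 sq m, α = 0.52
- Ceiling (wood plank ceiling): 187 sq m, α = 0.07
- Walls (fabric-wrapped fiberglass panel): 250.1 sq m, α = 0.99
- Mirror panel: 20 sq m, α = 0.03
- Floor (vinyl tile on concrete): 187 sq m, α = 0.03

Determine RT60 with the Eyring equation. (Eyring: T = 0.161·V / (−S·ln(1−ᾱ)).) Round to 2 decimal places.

S = Σ Sᵢ = 654.0 sq m.
Absorption A = 9.9·0.52 + 187·0.07 + 250.1·0.99 + 20·0.03 + 187·0.03 = 272.047 sabins.
Mean coefficient ᾱ = A/S = 0.4160.
−S·ln(1−ᾱ) = −654.0 × ln(1 − 0.4160) = 351.757.
V = 11 × 17 × 5 = 935 m³.
T = 0.161·V/[−S·ln(1−ᾱ)] = 0.161·935/351.757 = 0.43 s.

0.43 s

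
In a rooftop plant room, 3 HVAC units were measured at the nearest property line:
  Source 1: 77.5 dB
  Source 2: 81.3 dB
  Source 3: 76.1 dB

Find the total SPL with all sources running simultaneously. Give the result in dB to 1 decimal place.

Sum in the linear (power) domain: Σ 10^(Lᵢ/10) = 10^(77.5/10) + 10^(81.3/10) + 10^(76.1/10) = 2.319e+08.
Back to dB: 10·log₁₀ Σ = 83.7 dB.

83.7 dB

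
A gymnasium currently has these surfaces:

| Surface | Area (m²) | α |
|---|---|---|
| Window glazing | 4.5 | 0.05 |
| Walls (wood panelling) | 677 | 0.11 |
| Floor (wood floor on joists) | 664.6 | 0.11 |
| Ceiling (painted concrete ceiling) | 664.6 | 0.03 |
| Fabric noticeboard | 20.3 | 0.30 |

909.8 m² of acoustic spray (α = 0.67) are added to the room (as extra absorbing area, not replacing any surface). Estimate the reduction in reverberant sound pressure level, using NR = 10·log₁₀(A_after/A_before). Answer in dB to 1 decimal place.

6.5 dB

Equivalent absorption area: A_before = 4.5*0.05 + 677*0.11 + 664.6*0.11 + 664.6*0.03 + 20.3*0.30 = 173.829 m².
Added absorption = 909.8 × 0.67 = 609.566 sabins.
New total A_after = 783.395 sabins.
NR = 10·log₁₀(783.395/173.829) = 6.5 dB.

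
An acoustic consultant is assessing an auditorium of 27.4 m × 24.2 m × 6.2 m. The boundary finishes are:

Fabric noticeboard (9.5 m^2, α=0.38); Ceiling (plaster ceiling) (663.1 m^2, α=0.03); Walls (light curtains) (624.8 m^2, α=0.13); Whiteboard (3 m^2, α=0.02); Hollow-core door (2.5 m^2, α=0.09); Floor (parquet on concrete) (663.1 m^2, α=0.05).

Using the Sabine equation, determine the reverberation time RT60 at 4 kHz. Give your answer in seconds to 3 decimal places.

Summing Sᵢαᵢ: 3.610 + 19.893 + 81.224 + 0.060 + 0.225 + 33.155 → A = 138.167 sabins.
Volume V = 27.4 × 24.2 × 6.2 = 4111.096 m³.
T = 0.161 V/A = 0.161·4111.096/138.167 = 4.790 s.

4.790 s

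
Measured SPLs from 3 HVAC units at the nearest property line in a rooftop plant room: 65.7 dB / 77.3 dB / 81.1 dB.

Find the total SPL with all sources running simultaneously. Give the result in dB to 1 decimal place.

Σ 10^(Lᵢ/10) = 1.862e+08.
Back to dB: 10·log₁₀ Σ = 82.7 dB.

82.7 dB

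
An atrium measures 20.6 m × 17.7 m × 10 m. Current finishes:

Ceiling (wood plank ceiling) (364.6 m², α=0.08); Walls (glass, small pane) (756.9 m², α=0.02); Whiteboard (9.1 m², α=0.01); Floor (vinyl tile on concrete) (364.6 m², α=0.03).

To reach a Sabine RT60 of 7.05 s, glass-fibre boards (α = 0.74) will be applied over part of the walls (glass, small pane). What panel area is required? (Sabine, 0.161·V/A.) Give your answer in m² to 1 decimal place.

Summing Sᵢαᵢ: 29.168 + 15.138 + 0.091 + 10.938 → A₁ = 55.335 sabins.
Required A₂ = 0.161·3646.2/7.05 = 83.268 sabins.
Absorption to add: 83.268 − 55.335 = 27.933 sabins.
Each m² of panel replacing the walls (glass, small pane) adds (0.74 − 0.02) = 0.72 sabins.
Panel area = 27.933 / 0.72 = 38.8 m².

38.8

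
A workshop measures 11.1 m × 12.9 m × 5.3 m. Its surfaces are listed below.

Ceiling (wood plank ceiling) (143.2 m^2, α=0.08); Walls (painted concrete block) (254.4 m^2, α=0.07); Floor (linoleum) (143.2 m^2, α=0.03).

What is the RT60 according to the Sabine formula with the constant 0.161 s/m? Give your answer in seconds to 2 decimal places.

A = Σ Sᵢαᵢ = 143.2×0.08 + 254.4×0.07 + 143.2×0.03 = 33.560 sabins.
Room volume: 758.907 m³.
Sabine: RT60 = 0.161 × 758.907 / 33.560 = 3.64 s.

3.64 seconds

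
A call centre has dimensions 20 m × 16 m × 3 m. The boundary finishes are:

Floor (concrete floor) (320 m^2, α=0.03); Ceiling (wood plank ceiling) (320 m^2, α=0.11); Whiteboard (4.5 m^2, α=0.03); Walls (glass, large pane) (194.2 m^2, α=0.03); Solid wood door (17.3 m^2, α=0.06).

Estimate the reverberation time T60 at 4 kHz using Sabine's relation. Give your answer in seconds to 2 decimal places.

Total absorption A = 320*0.03 + 320*0.11 + 4.5*0.03 + 194.2*0.03 + 17.3*0.06
  = 9.600 + 35.200 + 0.135 + 5.826 + 1.038 = 51.799 m^2 sabins.
Volume V = 20 × 16 × 3 = 960 m³.
RT60 = 0.161 · V / A = 0.161 × 960 / 51.799 = 2.98 s.

2.98 sec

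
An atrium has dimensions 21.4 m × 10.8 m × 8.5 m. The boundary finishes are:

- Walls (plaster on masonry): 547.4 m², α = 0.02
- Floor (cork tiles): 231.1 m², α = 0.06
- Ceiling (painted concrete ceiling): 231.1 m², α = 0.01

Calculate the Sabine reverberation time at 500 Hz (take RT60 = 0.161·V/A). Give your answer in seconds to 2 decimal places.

A = Σ Sᵢαᵢ = 547.4×0.02 + 231.1×0.06 + 231.1×0.01 = 27.125 sabins.
Volume V = 21.4 × 10.8 × 8.5 = 1964.52 m³.
RT60 = 0.161 · V / A = 0.161 × 1964.52 / 27.125 = 11.66 s.

11.66 seconds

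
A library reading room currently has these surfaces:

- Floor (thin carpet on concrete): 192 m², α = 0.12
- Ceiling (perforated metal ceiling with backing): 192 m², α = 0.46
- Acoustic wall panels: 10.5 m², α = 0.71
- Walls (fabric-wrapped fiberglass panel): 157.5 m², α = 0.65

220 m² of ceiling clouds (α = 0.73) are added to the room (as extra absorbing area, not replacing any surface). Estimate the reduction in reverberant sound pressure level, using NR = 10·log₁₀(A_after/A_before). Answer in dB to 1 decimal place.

2.4 dB

Total absorption A_before = 192*0.12 + 192*0.46 + 10.5*0.71 + 157.5*0.65
  = 23.040 + 88.320 + 7.455 + 102.375 = 221.190 m² sabins.
Added absorption = 220 × 0.73 = 160.600 sabins.
New total A_after = 381.790 sabins.
NR = 10·log₁₀(381.790/221.190) = 2.4 dB.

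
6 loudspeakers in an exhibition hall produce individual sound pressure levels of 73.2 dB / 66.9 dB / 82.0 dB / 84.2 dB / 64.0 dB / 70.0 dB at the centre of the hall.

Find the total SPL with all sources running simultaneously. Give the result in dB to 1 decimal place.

86.6 dB

Converting to relative power and adding: 10^(73.2/10) + 10^(66.9/10) + 10^(82.0/10) + 10^(84.2/10) + 10^(64.0/10) + 10^(70.0/10) = 4.598e+08.
L_total = 10·log₁₀(4.598e+08) = 86.6 dB.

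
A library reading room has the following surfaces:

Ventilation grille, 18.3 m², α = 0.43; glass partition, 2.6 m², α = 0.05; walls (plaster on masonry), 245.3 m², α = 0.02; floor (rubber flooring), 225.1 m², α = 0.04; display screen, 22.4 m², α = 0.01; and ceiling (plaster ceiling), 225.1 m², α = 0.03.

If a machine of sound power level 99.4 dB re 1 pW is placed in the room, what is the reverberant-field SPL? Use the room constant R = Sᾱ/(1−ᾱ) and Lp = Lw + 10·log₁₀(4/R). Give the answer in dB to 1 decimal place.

A = 28.886 sabins; S = 738.8 m².
ᾱ = 0.0391, so room constant R = A/(1−ᾱ) = 30.061 m².
Lp = Lw + 10 log₁₀(4/R) = 99.4 -8.76 = 90.6 dB.

90.6 dB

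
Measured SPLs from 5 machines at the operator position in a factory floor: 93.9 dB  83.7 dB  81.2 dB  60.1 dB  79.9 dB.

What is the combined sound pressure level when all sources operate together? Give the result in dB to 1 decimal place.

Σ 10^(Lᵢ/10) = 2.92e+09.
L_total = 10·log₁₀(2.92e+09) = 94.7 dB.

94.7 dB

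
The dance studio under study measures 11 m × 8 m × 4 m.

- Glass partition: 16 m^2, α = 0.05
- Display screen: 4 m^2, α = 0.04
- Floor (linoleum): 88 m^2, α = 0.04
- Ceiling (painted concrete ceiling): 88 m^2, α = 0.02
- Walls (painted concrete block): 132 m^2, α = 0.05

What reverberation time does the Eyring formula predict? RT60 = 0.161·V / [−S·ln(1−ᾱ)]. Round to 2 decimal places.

4.33 s

S = Σ Sᵢ = 328.0 m^2.
Σ(Sᵢαᵢ) = 16×0.05 + 4×0.04 + 88×0.04 + 88×0.02 + 132×0.05 = 12.840.
ᾱ = 12.840 / 328.0 = 0.0391.
Eyring denominator: −S ln(1−ᾱ) = 13.082.
V = 11 × 8 × 4 = 352 m³.
T = 0.161·V/[−S·ln(1−ᾱ)] = 0.161·352/13.082 = 4.33 s.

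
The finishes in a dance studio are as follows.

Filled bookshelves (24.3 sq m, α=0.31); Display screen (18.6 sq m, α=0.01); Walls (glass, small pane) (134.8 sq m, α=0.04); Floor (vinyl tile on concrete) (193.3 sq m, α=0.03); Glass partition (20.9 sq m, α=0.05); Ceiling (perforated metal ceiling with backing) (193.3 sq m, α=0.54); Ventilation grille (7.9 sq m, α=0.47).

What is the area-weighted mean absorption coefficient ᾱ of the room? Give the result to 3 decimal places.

0.216

S = Σ Sᵢ = 24.3 + 18.6 + 134.8 + 193.3 + 20.9 + 193.3 + 7.9 = 593.1 sq m.
A = 24.3×0.31 + 18.6×0.01 + 134.8×0.04 + 193.3×0.03 + 20.9×0.05 + 193.3×0.54 + 7.9×0.47 = 128.050 sabins.
ᾱ = 128.050 / 593.1 = 0.216.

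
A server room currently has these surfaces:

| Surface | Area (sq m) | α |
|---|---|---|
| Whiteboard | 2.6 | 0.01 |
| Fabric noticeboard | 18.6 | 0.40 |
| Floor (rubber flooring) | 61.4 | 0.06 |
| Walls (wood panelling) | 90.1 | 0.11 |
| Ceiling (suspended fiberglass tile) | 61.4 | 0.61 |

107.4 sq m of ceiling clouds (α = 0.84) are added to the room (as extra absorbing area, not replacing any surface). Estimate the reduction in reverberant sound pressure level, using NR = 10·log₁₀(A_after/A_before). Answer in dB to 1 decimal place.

4.1 dB

Summing Sᵢαᵢ: 0.026 + 7.440 + 3.684 + 9.911 + 37.454 → A_before = 58.515 sabins.
Added absorption = 107.4 × 0.84 = 90.216 sabins.
New total A_after = 148.731 sabins.
Reduction = 10 log₁₀(A_after/A_before) = 10 log₁₀(2.5418) = 4.1 dB.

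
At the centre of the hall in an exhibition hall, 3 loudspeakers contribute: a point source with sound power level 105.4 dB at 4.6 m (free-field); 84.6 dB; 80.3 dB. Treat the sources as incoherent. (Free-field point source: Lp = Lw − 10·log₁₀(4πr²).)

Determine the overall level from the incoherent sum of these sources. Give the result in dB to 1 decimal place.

Source at 4.6 m: Lp = 105.4 − 10·log₁₀(4π·4.6²) = 105.4 − 10·log₁₀(265.904) = 81.2 dB.
Converting to relative power and adding: 10^(81.2/10) + 10^(84.6/10) + 10^(80.3/10) = 5.274e+08.
L_total = 10·log₁₀(5.274e+08) = 87.2 dB.

87.2 dB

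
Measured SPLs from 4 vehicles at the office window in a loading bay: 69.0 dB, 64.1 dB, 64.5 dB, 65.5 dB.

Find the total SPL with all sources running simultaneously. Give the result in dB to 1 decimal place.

72.3 dB

Σ 10^(Lᵢ/10) = 1.688e+07.
Combined level = 10 log₁₀(1.688e+07) = 72.3 dB.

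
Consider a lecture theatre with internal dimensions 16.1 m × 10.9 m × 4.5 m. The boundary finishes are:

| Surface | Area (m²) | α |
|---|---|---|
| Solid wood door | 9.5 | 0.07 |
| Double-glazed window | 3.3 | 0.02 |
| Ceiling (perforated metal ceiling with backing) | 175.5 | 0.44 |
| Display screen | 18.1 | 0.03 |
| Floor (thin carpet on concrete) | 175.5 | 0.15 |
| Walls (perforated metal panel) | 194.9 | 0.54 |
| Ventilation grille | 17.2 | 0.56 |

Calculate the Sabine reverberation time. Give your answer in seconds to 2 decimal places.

A = Σ Sᵢαᵢ = 9.5·0.07 + 3.3·0.02 + 175.5·0.44 + 18.1·0.03 + 175.5·0.15 + 194.9·0.54 + 17.2·0.56 = 219.697 sabins.
V = 16.1·10.9·4.5 = 789.705 m³.
Sabine: RT60 = 0.161 × 789.705 / 219.697 = 0.58 s.

0.58 sec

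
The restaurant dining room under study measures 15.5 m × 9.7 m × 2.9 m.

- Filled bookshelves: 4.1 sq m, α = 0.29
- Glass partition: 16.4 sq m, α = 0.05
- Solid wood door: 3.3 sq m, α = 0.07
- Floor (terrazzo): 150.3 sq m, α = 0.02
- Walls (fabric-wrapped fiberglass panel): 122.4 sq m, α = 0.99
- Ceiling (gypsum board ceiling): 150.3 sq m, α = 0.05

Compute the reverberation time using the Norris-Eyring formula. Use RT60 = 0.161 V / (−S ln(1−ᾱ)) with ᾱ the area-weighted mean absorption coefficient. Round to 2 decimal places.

0.44 s

S = Σ Sᵢ = 446.8 sq m.
Absorption A = 4.1·0.29 + 16.4·0.05 + 3.3·0.07 + 150.3·0.02 + 122.4·0.99 + 150.3·0.05 = 133.937 sabins.
ᾱ = 133.937 / 446.8 = 0.2998.
Eyring denominator: −S ln(1−ᾱ) = 159.235.
V = 15.5 × 9.7 × 2.9 = 436.015 m³.
T = 0.161·V/[−S·ln(1−ᾱ)] = 0.161·436.015/159.235 = 0.44 s.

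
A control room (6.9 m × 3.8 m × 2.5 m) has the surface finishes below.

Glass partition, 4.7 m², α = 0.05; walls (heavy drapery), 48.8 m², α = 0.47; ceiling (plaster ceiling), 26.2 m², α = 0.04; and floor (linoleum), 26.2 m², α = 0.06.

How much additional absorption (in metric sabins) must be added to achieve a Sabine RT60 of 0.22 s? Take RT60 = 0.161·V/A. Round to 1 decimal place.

Equivalent absorption area: A₁ = 4.7*0.05 + 48.8*0.47 + 26.2*0.04 + 26.2*0.06 = 25.791 m².
For T = 0.22 s, need A₂ = 0.161·V/T = 0.161·65.55/0.22 = 47.971 sabins.
Shortfall: 47.971 − 25.791 = 22.2 sabins.

22.2 sabins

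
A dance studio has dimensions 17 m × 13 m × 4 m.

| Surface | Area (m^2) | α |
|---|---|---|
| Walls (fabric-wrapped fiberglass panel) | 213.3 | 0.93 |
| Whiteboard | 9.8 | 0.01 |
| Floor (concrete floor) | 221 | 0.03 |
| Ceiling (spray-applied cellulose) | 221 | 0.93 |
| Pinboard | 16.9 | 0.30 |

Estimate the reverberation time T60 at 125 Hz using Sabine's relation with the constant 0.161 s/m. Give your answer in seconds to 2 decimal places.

0.34 s

Summing Sᵢαᵢ: 198.369 + 0.098 + 6.630 + 205.530 + 5.070 → A = 415.697 sabins.
Room volume: 884 m³.
T = 0.161 V/A = 0.161·884/415.697 = 0.34 s.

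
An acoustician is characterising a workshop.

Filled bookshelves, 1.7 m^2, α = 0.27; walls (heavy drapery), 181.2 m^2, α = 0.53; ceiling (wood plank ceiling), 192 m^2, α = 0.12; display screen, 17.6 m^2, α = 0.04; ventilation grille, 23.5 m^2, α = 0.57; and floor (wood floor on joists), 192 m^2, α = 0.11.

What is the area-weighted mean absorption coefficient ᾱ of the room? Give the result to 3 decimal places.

0.255

S = Σ Sᵢ = 1.7 + 181.2 + 192 + 17.6 + 23.5 + 192 = 608.0 m^2.
Σ(Sᵢαᵢ) = 1.7*0.27 + 181.2*0.53 + 192*0.12 + 17.6*0.04 + 23.5*0.57 + 192*0.11 = 154.754.
ᾱ = 154.754 / 608.0 = 0.255.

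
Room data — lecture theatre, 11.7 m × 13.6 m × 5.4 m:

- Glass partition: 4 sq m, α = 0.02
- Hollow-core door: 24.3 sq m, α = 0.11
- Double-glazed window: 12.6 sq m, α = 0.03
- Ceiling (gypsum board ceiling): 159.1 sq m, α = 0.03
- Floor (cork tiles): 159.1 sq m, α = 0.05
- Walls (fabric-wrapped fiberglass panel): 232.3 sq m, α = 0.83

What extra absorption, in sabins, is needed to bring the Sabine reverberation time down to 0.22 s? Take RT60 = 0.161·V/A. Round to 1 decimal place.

420.1 sabins

Equivalent absorption area: A₁ = 4·0.02 + 24.3·0.11 + 12.6·0.03 + 159.1·0.03 + 159.1·0.05 + 232.3·0.83 = 208.668 sq m.
Target A₂ = 0.161·859.248/0.22 = 628.813 sabins (V = 859.248 m³).
Additional absorption ΔA = 628.813 − 208.668 = 420.1 sabins.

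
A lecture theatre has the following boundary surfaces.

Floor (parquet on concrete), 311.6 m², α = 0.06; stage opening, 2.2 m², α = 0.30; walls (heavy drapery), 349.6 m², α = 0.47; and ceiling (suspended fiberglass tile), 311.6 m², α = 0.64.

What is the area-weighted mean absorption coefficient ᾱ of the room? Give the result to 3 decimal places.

0.393

S = Σ Sᵢ = 311.6 + 2.2 + 349.6 + 311.6 = 975.0 m².
Σ(Sᵢαᵢ) = 311.6×0.06 + 2.2×0.30 + 349.6×0.47 + 311.6×0.64 = 383.092.
ᾱ = A/S = 0.393.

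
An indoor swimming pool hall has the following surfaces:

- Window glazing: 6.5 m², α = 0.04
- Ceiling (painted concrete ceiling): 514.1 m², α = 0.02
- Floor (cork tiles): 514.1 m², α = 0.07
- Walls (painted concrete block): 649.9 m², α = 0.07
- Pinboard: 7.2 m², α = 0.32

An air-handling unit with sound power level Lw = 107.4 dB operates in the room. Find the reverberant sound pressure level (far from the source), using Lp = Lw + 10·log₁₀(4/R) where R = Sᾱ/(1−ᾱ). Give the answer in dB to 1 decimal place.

93.4 dB

A = 94.326 sabins; S = 1691.8 m².
ᾱ = 94.326/1691.8 = 0.0558; R = Sᾱ/(1−ᾱ) = 94.326/(1−0.0558) = 99.900 m².
Lp = Lw + 10 log₁₀(4/R) = 107.4 -13.98 = 93.4 dB.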